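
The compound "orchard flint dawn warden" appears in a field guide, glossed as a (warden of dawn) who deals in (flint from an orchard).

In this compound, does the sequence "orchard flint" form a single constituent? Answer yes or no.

The paraphrase groups the words so that "orchard flint" is one unit: it corresponds to a single parenthesized sub-phrase.
The full structure is [[orchard flint] [dawn warden]], in which [orchard flint] is a constituent.

yes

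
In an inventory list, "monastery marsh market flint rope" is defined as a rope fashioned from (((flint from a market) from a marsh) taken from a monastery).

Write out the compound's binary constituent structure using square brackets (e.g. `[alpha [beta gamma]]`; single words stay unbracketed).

[[monastery [marsh [market flint]]] rope]

Overall it is a kind of rope; the modifier is "monastery marsh market flint".
"monastery marsh market flint" → head "flint" (specifically "marsh market flint"), modifier "monastery".
"marsh market flint" → head "flint" (specifically "market flint"), modifier "marsh".
"market flint" → head "flint", modifier "market".
So the structure is [[monastery [marsh [market flint]]] rope].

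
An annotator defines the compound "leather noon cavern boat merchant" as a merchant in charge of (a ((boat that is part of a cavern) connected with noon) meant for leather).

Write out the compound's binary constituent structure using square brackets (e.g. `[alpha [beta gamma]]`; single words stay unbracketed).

Whole compound: head "merchant", modifier "leather noon cavern boat".
Within "leather noon cavern boat", the head is "boat" (specifically "noon cavern boat") and the modifier is "leather".
Within "noon cavern boat", the head is "boat" (specifically "cavern boat") and the modifier is "noon".
Within "cavern boat", the head is "boat" and the modifier is "cavern".
So the structure is [[leather [noon [cavern boat]]] merchant].

[[leather [noon [cavern boat]]] merchant]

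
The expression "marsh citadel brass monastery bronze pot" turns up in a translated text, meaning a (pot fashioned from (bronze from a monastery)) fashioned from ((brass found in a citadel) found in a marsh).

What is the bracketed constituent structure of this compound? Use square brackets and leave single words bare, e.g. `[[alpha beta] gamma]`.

[[marsh [citadel brass]] [[monastery bronze] pot]]

The outermost head in the paraphrase is "pot" (specifically "monastery bronze pot"), modified by "marsh citadel brass".
"marsh citadel brass" → head "brass" (specifically "citadel brass"), modifier "marsh".
"citadel brass" → head "brass", modifier "citadel".
"monastery bronze pot" → head "pot", modifier "monastery bronze".
"monastery bronze" → head "bronze", modifier "monastery".
So the structure is [[marsh [citadel brass]] [[monastery bronze] pot]].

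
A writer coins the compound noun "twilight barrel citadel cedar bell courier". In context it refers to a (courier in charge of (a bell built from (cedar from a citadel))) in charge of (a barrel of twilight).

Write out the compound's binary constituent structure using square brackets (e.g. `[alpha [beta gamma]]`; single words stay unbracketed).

Whole compound: head "courier" (specifically "citadel cedar bell courier"), modifier "twilight barrel".
"twilight barrel" → head "barrel", modifier "twilight".
"citadel cedar bell courier" → head "courier", modifier "citadel cedar bell".
"citadel cedar bell" → head "bell", modifier "citadel cedar".
"citadel cedar" → head "cedar", modifier "citadel".
Putting it together: [[twilight barrel] [[[citadel cedar] bell] courier]].

[[twilight barrel] [[[citadel cedar] bell] courier]]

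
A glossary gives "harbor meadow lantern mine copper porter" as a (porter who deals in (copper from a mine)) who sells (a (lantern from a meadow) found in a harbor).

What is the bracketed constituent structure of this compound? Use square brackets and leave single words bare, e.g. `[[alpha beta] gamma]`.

[[harbor [meadow lantern]] [[mine copper] porter]]

At the top level: head "porter" (specifically "mine copper porter"); modifier "harbor meadow lantern".
"harbor meadow lantern" → head "lantern" (specifically "meadow lantern"), modifier "harbor".
"meadow lantern" → head "lantern", modifier "meadow".
"mine copper porter" → head "porter", modifier "mine copper".
"mine copper" → head "copper", modifier "mine".
Putting it together: [[harbor [meadow lantern]] [[mine copper] porter]].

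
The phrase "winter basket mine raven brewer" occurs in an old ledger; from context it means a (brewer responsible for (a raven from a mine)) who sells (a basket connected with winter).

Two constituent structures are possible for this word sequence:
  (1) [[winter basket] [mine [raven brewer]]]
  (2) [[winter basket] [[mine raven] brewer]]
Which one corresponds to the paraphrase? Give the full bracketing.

[[winter basket] [[mine raven] brewer]]

The paraphrase's head is the "brewer" part ("mine raven brewer"); its modifier is "winter basket".
That top-level split, carried through the inner groups, gives [[winter basket] [[mine raven] brewer]].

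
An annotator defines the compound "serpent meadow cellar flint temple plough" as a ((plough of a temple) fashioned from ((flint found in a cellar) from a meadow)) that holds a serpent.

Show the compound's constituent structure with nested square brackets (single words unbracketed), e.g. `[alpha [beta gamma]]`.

[serpent [[meadow [cellar flint]] [temple plough]]]

Whole compound: head "plough" (specifically "meadow cellar flint temple plough"), modifier "serpent".
Inside "meadow cellar flint temple plough": head "plough" (specifically "temple plough"), modifier "meadow cellar flint".
Inside "meadow cellar flint": head "flint" (specifically "cellar flint"), modifier "meadow".
Inside "cellar flint": head "flint", modifier "cellar".
Inside "temple plough": head "plough", modifier "temple".
So the structure is [serpent [[meadow [cellar flint]] [temple plough]]].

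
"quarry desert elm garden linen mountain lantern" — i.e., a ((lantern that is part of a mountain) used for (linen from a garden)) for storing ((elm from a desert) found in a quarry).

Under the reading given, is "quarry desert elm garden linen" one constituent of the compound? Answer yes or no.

The top-level split is [quarry desert elm] [garden linen mountain lantern]; the full structure is [[quarry [desert elm]] [[garden linen] [mountain lantern]]].
"quarry desert elm garden linen" straddles a constituent boundary, so it is not a single unit.

no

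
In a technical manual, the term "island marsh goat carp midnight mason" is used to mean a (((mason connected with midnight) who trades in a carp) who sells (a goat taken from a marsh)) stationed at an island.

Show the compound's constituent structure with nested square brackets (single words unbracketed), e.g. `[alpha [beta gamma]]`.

Whole compound: head "mason" (specifically "marsh goat carp midnight mason"), modifier "island".
Within "marsh goat carp midnight mason", the head is "mason" (specifically "carp midnight mason") and the modifier is "marsh goat".
Within "marsh goat", the head is "goat" and the modifier is "marsh".
Within "carp midnight mason", the head is "mason" (specifically "midnight mason") and the modifier is "carp".
Within "midnight mason", the head is "mason" and the modifier is "midnight".
Putting it together: [island [[marsh goat] [carp [midnight mason]]]].

[island [[marsh goat] [carp [midnight mason]]]]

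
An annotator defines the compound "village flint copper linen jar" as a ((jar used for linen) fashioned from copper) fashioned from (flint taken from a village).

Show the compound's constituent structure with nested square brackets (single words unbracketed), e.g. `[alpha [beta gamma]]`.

Overall it is a kind of jar (specifically "copper linen jar"); the modifier is "village flint".
"village flint" → head "flint", modifier "village".
"copper linen jar" → head "jar" (specifically "linen jar"), modifier "copper".
"linen jar" → head "jar", modifier "linen".
Assembled: [[village flint] [copper [linen jar]]].

[[village flint] [copper [linen jar]]]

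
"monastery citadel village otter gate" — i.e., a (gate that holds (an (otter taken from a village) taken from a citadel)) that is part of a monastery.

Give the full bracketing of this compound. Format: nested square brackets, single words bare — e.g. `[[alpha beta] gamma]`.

Overall it is a kind of gate (specifically "citadel village otter gate"); the modifier is "monastery".
"citadel village otter gate" → head "gate", modifier "citadel village otter".
"citadel village otter" → head "otter" (specifically "village otter"), modifier "citadel".
"village otter" → head "otter", modifier "village".
Putting it together: [monastery [[citadel [village otter]] gate]].

[monastery [[citadel [village otter]] gate]]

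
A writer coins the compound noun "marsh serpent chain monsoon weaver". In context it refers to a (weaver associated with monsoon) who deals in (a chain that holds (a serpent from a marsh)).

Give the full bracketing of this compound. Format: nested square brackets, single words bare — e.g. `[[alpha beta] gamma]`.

Whole compound: head "weaver" (specifically "monsoon weaver"), modifier "marsh serpent chain".
"marsh serpent chain" → head "chain", modifier "marsh serpent".
"marsh serpent" → head "serpent", modifier "marsh".
"monsoon weaver" → head "weaver", modifier "monsoon".
Putting it together: [[[marsh serpent] chain] [monsoon weaver]].

[[[marsh serpent] chain] [monsoon weaver]]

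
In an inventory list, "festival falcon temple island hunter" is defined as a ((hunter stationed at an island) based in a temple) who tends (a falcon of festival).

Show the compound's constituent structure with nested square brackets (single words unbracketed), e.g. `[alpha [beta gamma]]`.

[[festival falcon] [temple [island hunter]]]

The outermost head in the paraphrase is "hunter" (specifically "temple island hunter"), modified by "festival falcon".
"festival falcon" → head "falcon", modifier "festival".
"temple island hunter" → head "hunter" (specifically "island hunter"), modifier "temple".
"island hunter" → head "hunter", modifier "island".
Putting it together: [[festival falcon] [temple [island hunter]]].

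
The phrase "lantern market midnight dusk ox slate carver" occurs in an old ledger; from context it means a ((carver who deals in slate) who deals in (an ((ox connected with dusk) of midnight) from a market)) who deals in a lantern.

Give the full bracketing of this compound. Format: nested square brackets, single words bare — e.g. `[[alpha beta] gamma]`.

Overall it is a kind of carver (specifically "market midnight dusk ox slate carver"); the modifier is "lantern".
Within "market midnight dusk ox slate carver", the head is "carver" (specifically "slate carver") and the modifier is "market midnight dusk ox".
Within "market midnight dusk ox", the head is "ox" (specifically "midnight dusk ox") and the modifier is "market".
Within "midnight dusk ox", the head is "ox" (specifically "dusk ox") and the modifier is "midnight".
Within "dusk ox", the head is "ox" and the modifier is "dusk".
Within "slate carver", the head is "carver" and the modifier is "slate".
Assembled: [lantern [[market [midnight [dusk ox]]] [slate carver]]].

[lantern [[market [midnight [dusk ox]]] [slate carver]]]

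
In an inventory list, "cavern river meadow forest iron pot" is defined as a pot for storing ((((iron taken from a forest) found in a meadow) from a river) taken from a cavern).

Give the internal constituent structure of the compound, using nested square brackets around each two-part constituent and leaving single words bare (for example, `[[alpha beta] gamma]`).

[[cavern [river [meadow [forest iron]]]] pot]

Overall it is a kind of pot; the modifier is "cavern river meadow forest iron".
Inside "cavern river meadow forest iron": head "iron" (specifically "river meadow forest iron"), modifier "cavern".
Inside "river meadow forest iron": head "iron" (specifically "meadow forest iron"), modifier "river".
Inside "meadow forest iron": head "iron" (specifically "forest iron"), modifier "meadow".
Inside "forest iron": head "iron", modifier "forest".
Assembled: [[cavern [river [meadow [forest iron]]]] pot].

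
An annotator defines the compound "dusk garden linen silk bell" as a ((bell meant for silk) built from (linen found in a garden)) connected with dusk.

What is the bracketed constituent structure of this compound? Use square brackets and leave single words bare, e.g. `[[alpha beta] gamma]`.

[dusk [[garden linen] [silk bell]]]

Whole compound: head "bell" (specifically "garden linen silk bell"), modifier "dusk".
Inside "garden linen silk bell": head "bell" (specifically "silk bell"), modifier "garden linen".
Inside "garden linen": head "linen", modifier "garden".
Inside "silk bell": head "bell", modifier "silk".
Assembled: [dusk [[garden linen] [silk bell]]].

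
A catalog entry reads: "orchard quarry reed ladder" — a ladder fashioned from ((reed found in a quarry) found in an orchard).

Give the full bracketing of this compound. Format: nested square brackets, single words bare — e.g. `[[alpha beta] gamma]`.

Whole compound: head "ladder", modifier "orchard quarry reed".
Inside "orchard quarry reed": head "reed" (specifically "quarry reed"), modifier "orchard".
Inside "quarry reed": head "reed", modifier "quarry".
Assembled: [[orchard [quarry reed]] ladder].

[[orchard [quarry reed]] ladder]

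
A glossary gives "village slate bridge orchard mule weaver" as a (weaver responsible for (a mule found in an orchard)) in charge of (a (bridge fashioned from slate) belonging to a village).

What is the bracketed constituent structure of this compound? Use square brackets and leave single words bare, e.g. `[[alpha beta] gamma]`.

[[village [slate bridge]] [[orchard mule] weaver]]

Overall it is a kind of weaver (specifically "orchard mule weaver"); the modifier is "village slate bridge".
Within "village slate bridge", the head is "bridge" (specifically "slate bridge") and the modifier is "village".
Within "slate bridge", the head is "bridge" and the modifier is "slate".
Within "orchard mule weaver", the head is "weaver" and the modifier is "orchard mule".
Within "orchard mule", the head is "mule" and the modifier is "orchard".
Putting it together: [[village [slate bridge]] [[orchard mule] weaver]].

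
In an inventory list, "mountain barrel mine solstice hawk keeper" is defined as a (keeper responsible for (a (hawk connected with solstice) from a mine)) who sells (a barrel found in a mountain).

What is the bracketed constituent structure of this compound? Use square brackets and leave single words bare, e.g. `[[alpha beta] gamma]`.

[[mountain barrel] [[mine [solstice hawk]] keeper]]

Overall it is a kind of keeper (specifically "mine solstice hawk keeper"); the modifier is "mountain barrel".
Inside "mountain barrel": head "barrel", modifier "mountain".
Inside "mine solstice hawk keeper": head "keeper", modifier "mine solstice hawk".
Inside "mine solstice hawk": head "hawk" (specifically "solstice hawk"), modifier "mine".
Inside "solstice hawk": head "hawk", modifier "solstice".
Assembled: [[mountain barrel] [[mine [solstice hawk]] keeper]].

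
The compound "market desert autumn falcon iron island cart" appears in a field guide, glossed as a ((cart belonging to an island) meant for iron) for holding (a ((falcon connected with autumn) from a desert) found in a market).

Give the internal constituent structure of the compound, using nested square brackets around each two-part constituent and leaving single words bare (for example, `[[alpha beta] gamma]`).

[[market [desert [autumn falcon]]] [iron [island cart]]]

The outermost head in the paraphrase is "cart" (specifically "iron island cart"), modified by "market desert autumn falcon".
Within "market desert autumn falcon", the head is "falcon" (specifically "desert autumn falcon") and the modifier is "market".
Within "desert autumn falcon", the head is "falcon" (specifically "autumn falcon") and the modifier is "desert".
Within "autumn falcon", the head is "falcon" and the modifier is "autumn".
Within "iron island cart", the head is "cart" (specifically "island cart") and the modifier is "iron".
Within "island cart", the head is "cart" and the modifier is "island".
Putting it together: [[market [desert [autumn falcon]]] [iron [island cart]]].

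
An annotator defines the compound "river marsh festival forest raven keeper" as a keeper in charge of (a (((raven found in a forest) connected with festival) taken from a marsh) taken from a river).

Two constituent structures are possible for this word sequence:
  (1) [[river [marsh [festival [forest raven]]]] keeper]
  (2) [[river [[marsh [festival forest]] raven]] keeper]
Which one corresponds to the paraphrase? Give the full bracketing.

[[river [marsh [festival [forest raven]]]] keeper]

The paraphrase's head is the "keeper" part ("keeper"); its modifier is "river marsh festival forest raven".
That top-level split, carried through the inner groups, gives [[river [marsh [festival [forest raven]]]] keeper].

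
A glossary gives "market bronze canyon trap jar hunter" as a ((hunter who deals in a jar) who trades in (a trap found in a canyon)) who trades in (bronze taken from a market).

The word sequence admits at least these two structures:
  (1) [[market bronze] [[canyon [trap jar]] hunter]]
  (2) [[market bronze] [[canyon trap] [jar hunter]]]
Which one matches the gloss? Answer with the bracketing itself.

[[market bronze] [[canyon trap] [jar hunter]]]

The paraphrase's head is the "hunter" part ("canyon trap jar hunter"); its modifier is "market bronze".
That top-level split, carried through the inner groups, gives [[market bronze] [[canyon trap] [jar hunter]]].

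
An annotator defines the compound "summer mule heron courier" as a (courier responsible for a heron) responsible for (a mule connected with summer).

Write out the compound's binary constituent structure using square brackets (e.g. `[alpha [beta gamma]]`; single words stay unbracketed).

[[summer mule] [heron courier]]

Whole compound: head "courier" (specifically "heron courier"), modifier "summer mule".
Inside "summer mule": head "mule", modifier "summer".
Inside "heron courier": head "courier", modifier "heron".
So the structure is [[summer mule] [heron courier]].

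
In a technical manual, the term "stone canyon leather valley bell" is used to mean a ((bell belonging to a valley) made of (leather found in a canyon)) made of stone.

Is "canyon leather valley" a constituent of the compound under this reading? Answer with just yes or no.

The top-level split is [stone] [canyon leather valley bell]; the full structure is [stone [[canyon leather] [valley bell]]].
"canyon leather valley" straddles a constituent boundary, so it is not a single unit.

no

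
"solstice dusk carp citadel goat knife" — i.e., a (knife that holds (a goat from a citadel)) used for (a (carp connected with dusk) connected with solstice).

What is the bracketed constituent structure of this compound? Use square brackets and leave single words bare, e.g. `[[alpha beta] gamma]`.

[[solstice [dusk carp]] [[citadel goat] knife]]

At the top level: head "knife" (specifically "citadel goat knife"); modifier "solstice dusk carp".
Inside "solstice dusk carp": head "carp" (specifically "dusk carp"), modifier "solstice".
Inside "dusk carp": head "carp", modifier "dusk".
Inside "citadel goat knife": head "knife", modifier "citadel goat".
Inside "citadel goat": head "goat", modifier "citadel".
Assembled: [[solstice [dusk carp]] [[citadel goat] knife]].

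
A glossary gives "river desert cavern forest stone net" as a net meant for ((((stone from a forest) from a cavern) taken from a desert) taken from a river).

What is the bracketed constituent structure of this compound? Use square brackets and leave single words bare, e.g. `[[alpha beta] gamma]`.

Whole compound: head "net", modifier "river desert cavern forest stone".
"river desert cavern forest stone" → head "stone" (specifically "desert cavern forest stone"), modifier "river".
"desert cavern forest stone" → head "stone" (specifically "cavern forest stone"), modifier "desert".
"cavern forest stone" → head "stone" (specifically "forest stone"), modifier "cavern".
"forest stone" → head "stone", modifier "forest".
So the structure is [[river [desert [cavern [forest stone]]]] net].

[[river [desert [cavern [forest stone]]]] net]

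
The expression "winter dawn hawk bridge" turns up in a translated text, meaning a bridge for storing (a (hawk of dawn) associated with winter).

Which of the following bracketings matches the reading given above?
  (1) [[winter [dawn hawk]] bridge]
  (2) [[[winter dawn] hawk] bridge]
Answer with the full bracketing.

The paraphrase's head is the "bridge" part ("bridge"); its modifier is "winter dawn hawk".
That top-level split, carried through the inner groups, gives [[winter [dawn hawk]] bridge].

[[winter [dawn hawk]] bridge]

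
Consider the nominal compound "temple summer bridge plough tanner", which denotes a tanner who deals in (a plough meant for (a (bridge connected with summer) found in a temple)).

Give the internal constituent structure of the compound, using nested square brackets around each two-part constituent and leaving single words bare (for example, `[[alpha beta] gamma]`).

Overall it is a kind of tanner; the modifier is "temple summer bridge plough".
Inside "temple summer bridge plough": head "plough", modifier "temple summer bridge".
Inside "temple summer bridge": head "bridge" (specifically "summer bridge"), modifier "temple".
Inside "summer bridge": head "bridge", modifier "summer".
So the structure is [[[temple [summer bridge]] plough] tanner].

[[[temple [summer bridge]] plough] tanner]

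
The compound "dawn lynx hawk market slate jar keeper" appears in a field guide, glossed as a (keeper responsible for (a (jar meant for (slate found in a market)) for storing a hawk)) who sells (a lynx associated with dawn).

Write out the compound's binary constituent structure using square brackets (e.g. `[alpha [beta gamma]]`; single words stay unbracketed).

[[dawn lynx] [[hawk [[market slate] jar]] keeper]]

The outermost head in the paraphrase is "keeper" (specifically "hawk market slate jar keeper"), modified by "dawn lynx".
Within "dawn lynx", the head is "lynx" and the modifier is "dawn".
Within "hawk market slate jar keeper", the head is "keeper" and the modifier is "hawk market slate jar".
Within "hawk market slate jar", the head is "jar" (specifically "market slate jar") and the modifier is "hawk".
Within "market slate jar", the head is "jar" and the modifier is "market slate".
Within "market slate", the head is "slate" and the modifier is "market".
Putting it together: [[dawn lynx] [[hawk [[market slate] jar]] keeper]].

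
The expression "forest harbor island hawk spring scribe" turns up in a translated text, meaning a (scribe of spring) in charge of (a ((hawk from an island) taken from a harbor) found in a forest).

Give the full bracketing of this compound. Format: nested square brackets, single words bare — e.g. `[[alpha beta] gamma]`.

[[forest [harbor [island hawk]]] [spring scribe]]

Overall it is a kind of scribe (specifically "spring scribe"); the modifier is "forest harbor island hawk".
"forest harbor island hawk" → head "hawk" (specifically "harbor island hawk"), modifier "forest".
"harbor island hawk" → head "hawk" (specifically "island hawk"), modifier "harbor".
"island hawk" → head "hawk", modifier "island".
"spring scribe" → head "scribe", modifier "spring".
Putting it together: [[forest [harbor [island hawk]]] [spring scribe]].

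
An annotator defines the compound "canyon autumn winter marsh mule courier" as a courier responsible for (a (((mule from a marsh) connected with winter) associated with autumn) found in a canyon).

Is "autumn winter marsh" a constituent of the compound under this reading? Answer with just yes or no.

no

The top-level split is [canyon autumn winter marsh mule] [courier]; the full structure is [[canyon [autumn [winter [marsh mule]]]] courier].
"autumn winter marsh" straddles a constituent boundary, so it is not a single unit.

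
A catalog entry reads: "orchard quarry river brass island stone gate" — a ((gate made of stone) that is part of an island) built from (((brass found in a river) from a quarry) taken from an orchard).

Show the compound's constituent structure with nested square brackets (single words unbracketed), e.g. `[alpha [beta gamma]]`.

Whole compound: head "gate" (specifically "island stone gate"), modifier "orchard quarry river brass".
Within "orchard quarry river brass", the head is "brass" (specifically "quarry river brass") and the modifier is "orchard".
Within "quarry river brass", the head is "brass" (specifically "river brass") and the modifier is "quarry".
Within "river brass", the head is "brass" and the modifier is "river".
Within "island stone gate", the head is "gate" (specifically "stone gate") and the modifier is "island".
Within "stone gate", the head is "gate" and the modifier is "stone".
So the structure is [[orchard [quarry [river brass]]] [island [stone gate]]].

[[orchard [quarry [river brass]]] [island [stone gate]]]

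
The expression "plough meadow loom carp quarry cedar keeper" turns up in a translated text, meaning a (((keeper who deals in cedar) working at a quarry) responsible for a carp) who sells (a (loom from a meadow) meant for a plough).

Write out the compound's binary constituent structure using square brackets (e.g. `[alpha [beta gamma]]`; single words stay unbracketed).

[[plough [meadow loom]] [carp [quarry [cedar keeper]]]]

At the top level: head "keeper" (specifically "carp quarry cedar keeper"); modifier "plough meadow loom".
Inside "plough meadow loom": head "loom" (specifically "meadow loom"), modifier "plough".
Inside "meadow loom": head "loom", modifier "meadow".
Inside "carp quarry cedar keeper": head "keeper" (specifically "quarry cedar keeper"), modifier "carp".
Inside "quarry cedar keeper": head "keeper" (specifically "cedar keeper"), modifier "quarry".
Inside "cedar keeper": head "keeper", modifier "cedar".
Putting it together: [[plough [meadow loom]] [carp [quarry [cedar keeper]]]].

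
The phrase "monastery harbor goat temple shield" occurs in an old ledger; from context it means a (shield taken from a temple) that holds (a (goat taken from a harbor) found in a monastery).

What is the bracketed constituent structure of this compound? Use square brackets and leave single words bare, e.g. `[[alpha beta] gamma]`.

Overall it is a kind of shield (specifically "temple shield"); the modifier is "monastery harbor goat".
"monastery harbor goat" → head "goat" (specifically "harbor goat"), modifier "monastery".
"harbor goat" → head "goat", modifier "harbor".
"temple shield" → head "shield", modifier "temple".
So the structure is [[monastery [harbor goat]] [temple shield]].

[[monastery [harbor goat]] [temple shield]]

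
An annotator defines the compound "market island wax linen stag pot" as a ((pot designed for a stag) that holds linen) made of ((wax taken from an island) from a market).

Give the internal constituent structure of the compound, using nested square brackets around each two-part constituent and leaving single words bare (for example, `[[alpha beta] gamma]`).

[[market [island wax]] [linen [stag pot]]]

At the top level: head "pot" (specifically "linen stag pot"); modifier "market island wax".
Within "market island wax", the head is "wax" (specifically "island wax") and the modifier is "market".
Within "island wax", the head is "wax" and the modifier is "island".
Within "linen stag pot", the head is "pot" (specifically "stag pot") and the modifier is "linen".
Within "stag pot", the head is "pot" and the modifier is "stag".
So the structure is [[market [island wax]] [linen [stag pot]]].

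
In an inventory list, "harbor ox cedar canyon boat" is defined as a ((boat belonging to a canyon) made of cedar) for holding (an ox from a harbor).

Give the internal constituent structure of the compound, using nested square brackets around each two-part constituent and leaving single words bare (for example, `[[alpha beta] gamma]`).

Whole compound: head "boat" (specifically "cedar canyon boat"), modifier "harbor ox".
Inside "harbor ox": head "ox", modifier "harbor".
Inside "cedar canyon boat": head "boat" (specifically "canyon boat"), modifier "cedar".
Inside "canyon boat": head "boat", modifier "canyon".
Putting it together: [[harbor ox] [cedar [canyon boat]]].

[[harbor ox] [cedar [canyon boat]]]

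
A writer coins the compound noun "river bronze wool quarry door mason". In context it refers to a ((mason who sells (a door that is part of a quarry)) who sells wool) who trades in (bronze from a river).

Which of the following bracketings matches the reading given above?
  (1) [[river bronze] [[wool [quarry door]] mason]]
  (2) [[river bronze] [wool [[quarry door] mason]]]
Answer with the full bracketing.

The paraphrase's head is the "mason" part ("wool quarry door mason"); its modifier is "river bronze".
That top-level split, carried through the inner groups, gives [[river bronze] [wool [[quarry door] mason]]].

[[river bronze] [wool [[quarry door] mason]]]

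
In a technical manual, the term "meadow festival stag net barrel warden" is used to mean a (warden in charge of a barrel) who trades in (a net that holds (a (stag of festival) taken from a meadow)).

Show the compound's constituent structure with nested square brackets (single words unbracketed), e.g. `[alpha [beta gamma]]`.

At the top level: head "warden" (specifically "barrel warden"); modifier "meadow festival stag net".
Inside "meadow festival stag net": head "net", modifier "meadow festival stag".
Inside "meadow festival stag": head "stag" (specifically "festival stag"), modifier "meadow".
Inside "festival stag": head "stag", modifier "festival".
Inside "barrel warden": head "warden", modifier "barrel".
So the structure is [[[meadow [festival stag]] net] [barrel warden]].

[[[meadow [festival stag]] net] [barrel warden]]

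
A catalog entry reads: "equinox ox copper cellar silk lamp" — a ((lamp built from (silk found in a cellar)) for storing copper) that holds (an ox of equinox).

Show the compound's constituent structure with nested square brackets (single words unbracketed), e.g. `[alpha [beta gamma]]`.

[[equinox ox] [copper [[cellar silk] lamp]]]

At the top level: head "lamp" (specifically "copper cellar silk lamp"); modifier "equinox ox".
Inside "equinox ox": head "ox", modifier "equinox".
Inside "copper cellar silk lamp": head "lamp" (specifically "cellar silk lamp"), modifier "copper".
Inside "cellar silk lamp": head "lamp", modifier "cellar silk".
Inside "cellar silk": head "silk", modifier "cellar".
So the structure is [[equinox ox] [copper [[cellar silk] lamp]]].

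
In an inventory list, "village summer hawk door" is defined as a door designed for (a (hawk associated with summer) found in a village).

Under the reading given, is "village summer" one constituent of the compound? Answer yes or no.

The top-level split is [village summer hawk] [door]; the full structure is [[village [summer hawk]] door].
"village summer" straddles a constituent boundary, so it is not a single unit.

no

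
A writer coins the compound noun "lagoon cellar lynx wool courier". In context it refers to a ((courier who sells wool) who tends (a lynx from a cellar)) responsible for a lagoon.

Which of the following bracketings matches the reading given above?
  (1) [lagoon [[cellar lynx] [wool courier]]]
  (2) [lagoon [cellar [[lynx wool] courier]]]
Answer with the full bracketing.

[lagoon [[cellar lynx] [wool courier]]]

The paraphrase's head is the "courier" part ("cellar lynx wool courier"); its modifier is "lagoon".
That top-level split, carried through the inner groups, gives [lagoon [[cellar lynx] [wool courier]]].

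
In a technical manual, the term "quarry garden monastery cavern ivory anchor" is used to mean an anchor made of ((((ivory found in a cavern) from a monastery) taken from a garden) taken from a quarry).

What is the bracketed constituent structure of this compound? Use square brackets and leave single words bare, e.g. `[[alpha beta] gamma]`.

Overall it is a kind of anchor; the modifier is "quarry garden monastery cavern ivory".
"quarry garden monastery cavern ivory" → head "ivory" (specifically "garden monastery cavern ivory"), modifier "quarry".
"garden monastery cavern ivory" → head "ivory" (specifically "monastery cavern ivory"), modifier "garden".
"monastery cavern ivory" → head "ivory" (specifically "cavern ivory"), modifier "monastery".
"cavern ivory" → head "ivory", modifier "cavern".
So the structure is [[quarry [garden [monastery [cavern ivory]]]] anchor].

[[quarry [garden [monastery [cavern ivory]]]] anchor]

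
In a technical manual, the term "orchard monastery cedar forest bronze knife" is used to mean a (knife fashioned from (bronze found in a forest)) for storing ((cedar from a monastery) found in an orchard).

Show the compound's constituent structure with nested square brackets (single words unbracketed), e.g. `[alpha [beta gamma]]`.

[[orchard [monastery cedar]] [[forest bronze] knife]]

At the top level: head "knife" (specifically "forest bronze knife"); modifier "orchard monastery cedar".
"orchard monastery cedar" → head "cedar" (specifically "monastery cedar"), modifier "orchard".
"monastery cedar" → head "cedar", modifier "monastery".
"forest bronze knife" → head "knife", modifier "forest bronze".
"forest bronze" → head "bronze", modifier "forest".
Assembled: [[orchard [monastery cedar]] [[forest bronze] knife]].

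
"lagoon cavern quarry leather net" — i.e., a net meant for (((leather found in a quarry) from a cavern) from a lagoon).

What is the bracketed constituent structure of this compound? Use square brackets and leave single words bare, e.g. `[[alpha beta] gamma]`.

[[lagoon [cavern [quarry leather]]] net]

At the top level: head "net"; modifier "lagoon cavern quarry leather".
"lagoon cavern quarry leather" → head "leather" (specifically "cavern quarry leather"), modifier "lagoon".
"cavern quarry leather" → head "leather" (specifically "quarry leather"), modifier "cavern".
"quarry leather" → head "leather", modifier "quarry".
So the structure is [[lagoon [cavern [quarry leather]]] net].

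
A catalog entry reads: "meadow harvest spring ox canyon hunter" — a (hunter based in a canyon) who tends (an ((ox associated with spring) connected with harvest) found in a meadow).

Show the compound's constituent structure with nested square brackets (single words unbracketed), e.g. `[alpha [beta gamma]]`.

The outermost head in the paraphrase is "hunter" (specifically "canyon hunter"), modified by "meadow harvest spring ox".
"meadow harvest spring ox" → head "ox" (specifically "harvest spring ox"), modifier "meadow".
"harvest spring ox" → head "ox" (specifically "spring ox"), modifier "harvest".
"spring ox" → head "ox", modifier "spring".
"canyon hunter" → head "hunter", modifier "canyon".
Putting it together: [[meadow [harvest [spring ox]]] [canyon hunter]].

[[meadow [harvest [spring ox]]] [canyon hunter]]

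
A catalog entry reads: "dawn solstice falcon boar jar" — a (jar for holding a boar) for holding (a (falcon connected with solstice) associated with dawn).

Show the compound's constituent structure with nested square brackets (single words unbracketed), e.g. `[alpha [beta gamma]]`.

[[dawn [solstice falcon]] [boar jar]]

Overall it is a kind of jar (specifically "boar jar"); the modifier is "dawn solstice falcon".
"dawn solstice falcon" → head "falcon" (specifically "solstice falcon"), modifier "dawn".
"solstice falcon" → head "falcon", modifier "solstice".
"boar jar" → head "jar", modifier "boar".
So the structure is [[dawn [solstice falcon]] [boar jar]].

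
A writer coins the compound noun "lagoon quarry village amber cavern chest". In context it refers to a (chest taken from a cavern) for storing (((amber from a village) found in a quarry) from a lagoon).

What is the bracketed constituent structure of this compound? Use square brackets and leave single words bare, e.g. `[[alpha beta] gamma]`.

[[lagoon [quarry [village amber]]] [cavern chest]]

Whole compound: head "chest" (specifically "cavern chest"), modifier "lagoon quarry village amber".
Within "lagoon quarry village amber", the head is "amber" (specifically "quarry village amber") and the modifier is "lagoon".
Within "quarry village amber", the head is "amber" (specifically "village amber") and the modifier is "quarry".
Within "village amber", the head is "amber" and the modifier is "village".
Within "cavern chest", the head is "chest" and the modifier is "cavern".
Assembled: [[lagoon [quarry [village amber]]] [cavern chest]].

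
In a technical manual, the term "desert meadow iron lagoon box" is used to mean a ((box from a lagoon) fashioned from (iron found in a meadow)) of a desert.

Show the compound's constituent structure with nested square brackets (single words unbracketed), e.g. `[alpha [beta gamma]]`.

[desert [[meadow iron] [lagoon box]]]

At the top level: head "box" (specifically "meadow iron lagoon box"); modifier "desert".
"meadow iron lagoon box" → head "box" (specifically "lagoon box"), modifier "meadow iron".
"meadow iron" → head "iron", modifier "meadow".
"lagoon box" → head "box", modifier "lagoon".
So the structure is [desert [[meadow iron] [lagoon box]]].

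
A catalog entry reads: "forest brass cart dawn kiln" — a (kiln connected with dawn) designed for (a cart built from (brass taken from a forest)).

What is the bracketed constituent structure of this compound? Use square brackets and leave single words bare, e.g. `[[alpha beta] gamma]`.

The outermost head in the paraphrase is "kiln" (specifically "dawn kiln"), modified by "forest brass cart".
Within "forest brass cart", the head is "cart" and the modifier is "forest brass".
Within "forest brass", the head is "brass" and the modifier is "forest".
Within "dawn kiln", the head is "kiln" and the modifier is "dawn".
Putting it together: [[[forest brass] cart] [dawn kiln]].

[[[forest brass] cart] [dawn kiln]]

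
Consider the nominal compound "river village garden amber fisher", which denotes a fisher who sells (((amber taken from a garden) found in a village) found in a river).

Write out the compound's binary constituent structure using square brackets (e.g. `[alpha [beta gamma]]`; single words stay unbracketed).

At the top level: head "fisher"; modifier "river village garden amber".
Within "river village garden amber", the head is "amber" (specifically "village garden amber") and the modifier is "river".
Within "village garden amber", the head is "amber" (specifically "garden amber") and the modifier is "village".
Within "garden amber", the head is "amber" and the modifier is "garden".
Assembled: [[river [village [garden amber]]] fisher].

[[river [village [garden amber]]] fisher]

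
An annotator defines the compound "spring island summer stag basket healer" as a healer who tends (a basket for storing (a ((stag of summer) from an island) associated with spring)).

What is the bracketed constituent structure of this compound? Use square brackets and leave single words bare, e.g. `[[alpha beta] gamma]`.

Whole compound: head "healer", modifier "spring island summer stag basket".
Inside "spring island summer stag basket": head "basket", modifier "spring island summer stag".
Inside "spring island summer stag": head "stag" (specifically "island summer stag"), modifier "spring".
Inside "island summer stag": head "stag" (specifically "summer stag"), modifier "island".
Inside "summer stag": head "stag", modifier "summer".
Assembled: [[[spring [island [summer stag]]] basket] healer].

[[[spring [island [summer stag]]] basket] healer]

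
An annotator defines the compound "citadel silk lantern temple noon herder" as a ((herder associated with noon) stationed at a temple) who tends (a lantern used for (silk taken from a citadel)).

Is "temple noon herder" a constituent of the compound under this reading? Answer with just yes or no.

The paraphrase groups the words so that "temple noon herder" is one unit: it corresponds to a single parenthesized sub-phrase.
The full structure is [[[citadel silk] lantern] [temple [noon herder]]], in which [temple noon herder] is a constituent.

yes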